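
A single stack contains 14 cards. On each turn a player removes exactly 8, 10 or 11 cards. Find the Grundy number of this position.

Build the Grundy sequence with g(k) = mex{g(k−s) : s ∈ {8, 10, 11}, s ≤ k}:
g(0) = mex{} = 0
g(1) = mex{} = 0
g(2) = mex{} = 0
g(3) = mex{} = 0
g(4) = mex{} = 0
g(5) = mex{} = 0
g(6) = mex{} = 0
g(7) = mex{} = 0
g(8) = mex{0} = 1
g(9) = mex{0} = 1
g(10) = mex{0} = 1
g(11) = mex{0} = 1
g(12) = mex{0} = 1
g(13) = mex{0} = 1
g(14) = mex{0} = 1
So g(14) = 1.

1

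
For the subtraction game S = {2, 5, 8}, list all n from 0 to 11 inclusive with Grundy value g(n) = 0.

0, 1, 4, 7, 10, 11

Grundy values for subtraction set {2, 5, 8}:
k:     0  1  2  3  4  5  6  7  8  9 10 11
g(k):  0  0  1  1  0  2  1  0  2  1  0  0
The P-positions (g = 0) in 0..11 are 0, 1, 4, 7, 10, 11.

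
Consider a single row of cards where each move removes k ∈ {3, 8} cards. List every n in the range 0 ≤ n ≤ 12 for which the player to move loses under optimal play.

0, 1, 2, 6, 7, 11, 12

Compute g(0), g(1), … for moves {3, 8}:
k:     0  1  2  3  4  5  6  7  8  9 10 11 12
g(k):  0  0  0  1  1  1  0  0  2  1  1  0  0
The P-positions (g = 0) in 0..12 are 0, 1, 2, 6, 7, 11, 12.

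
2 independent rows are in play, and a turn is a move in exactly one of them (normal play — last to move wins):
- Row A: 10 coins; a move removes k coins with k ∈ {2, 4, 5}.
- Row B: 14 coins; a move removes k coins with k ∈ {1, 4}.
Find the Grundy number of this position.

3

For row A, compute g(0), g(1), … with moves {2, 4, 5}:
g(0) = mex{} = 0
g(1) = mex{} = 0
g(2) = mex{0} = 1
g(3) = mex{0} = 1
g(4) = mex{0,1} = 2
g(5) = mex{0,1} = 2
g(6) = mex{0,1,2} = 3
g(7) = mex{1,2} = 0
g(8) = mex{1,2,3} = 0
g(9) = mex{0,2} = 1
g(10) = mex{0,2,3} = 1
So g(10) = 1.
Build the Grundy sequence for row B with g(k) = mex{g(k−s) : s ∈ {1, 4}, s ≤ k}:
g(0) = mex{} = 0
g(1) = mex{0} = 1
g(2) = mex{1} = 0
g(3) = mex{0} = 1
g(4) = mex{0,1} = 2
g(5) = mex{1,2} = 0
g(6) = mex{0} = 1
g(7) = mex{1} = 0
g(8) = mex{0,2} = 1
g(9) = mex{0,1} = 2
g(10) = mex{1,2} = 0
g(11) = mex{0} = 1
g(12) = mex{1} = 0
g(13) = mex{0,2} = 1
g(14) = mex{0,1} = 2
So g(14) = 2.
The value of a disjunctive sum is the nim-sum of the parts.
Combined value = 1 XOR 2 = 3.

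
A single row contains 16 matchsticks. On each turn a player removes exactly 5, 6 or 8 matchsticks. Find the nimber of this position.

0

Grundy values for subtraction set {5, 6, 8}:
k:     0  1  2  3  4  5  6  7  8  9 10 11 12 13 14 15 16
g(k):  0  0  0  0  0  1  1  1  1  1  2  2  2  0  0  0  0
So g(16) = 0.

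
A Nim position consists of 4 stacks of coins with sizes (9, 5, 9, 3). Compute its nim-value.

6

Compute the nim-sum pairwise:
9 XOR 5 = 12
12 XOR 9 = 5
5 XOR 3 = 6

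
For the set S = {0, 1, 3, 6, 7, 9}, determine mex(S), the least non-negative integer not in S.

2

The values 0, 1 are all present; 2 is the first non-negative integer missing from the set.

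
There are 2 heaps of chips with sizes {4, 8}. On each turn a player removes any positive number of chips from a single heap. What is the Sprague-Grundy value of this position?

12

Nim-sum: 4 XOR 8 = 12.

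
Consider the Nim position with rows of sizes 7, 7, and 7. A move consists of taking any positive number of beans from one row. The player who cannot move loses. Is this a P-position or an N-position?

N-position

Compute the nim-sum pairwise:
7 ^ 7 = 0
0 ^ 7 = 7
The nim-sum is 7 ≠ 0, so this is an N-position: the player to move can win.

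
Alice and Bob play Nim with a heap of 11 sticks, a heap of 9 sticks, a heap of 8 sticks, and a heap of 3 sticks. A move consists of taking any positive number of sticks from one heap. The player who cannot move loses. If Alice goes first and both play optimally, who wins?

Alice wins

Nim-sum: 11 ⊕ 9 ⊕ 8 ⊕ 3 = 9.
The nim-sum is 9 ≠ 0, so this is an N-position: the player to move can win; Alice has a winning move.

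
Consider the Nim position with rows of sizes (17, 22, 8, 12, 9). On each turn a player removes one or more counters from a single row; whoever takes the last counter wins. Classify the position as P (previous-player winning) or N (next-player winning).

N-position

Nim-sum: 17 XOR 22 XOR 8 XOR 12 XOR 9 = 10.
The nim-sum is 10 ≠ 0, so this is an N-position: the player to move can win.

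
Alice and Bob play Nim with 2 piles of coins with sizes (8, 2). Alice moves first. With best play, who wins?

In binary:
  1000  (8)
  0010  (2)
  ----
  1010  (10)
The nim-sum is 10 ≠ 0, so this is an N-position: the player to move can win; Alice has a winning move.

Alice wins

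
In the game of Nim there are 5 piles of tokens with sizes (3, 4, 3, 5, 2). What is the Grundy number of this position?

3

Compute the nim-sum pairwise:
3 ^ 4 = 7
7 ^ 3 = 4
4 ^ 5 = 1
1 ^ 2 = 3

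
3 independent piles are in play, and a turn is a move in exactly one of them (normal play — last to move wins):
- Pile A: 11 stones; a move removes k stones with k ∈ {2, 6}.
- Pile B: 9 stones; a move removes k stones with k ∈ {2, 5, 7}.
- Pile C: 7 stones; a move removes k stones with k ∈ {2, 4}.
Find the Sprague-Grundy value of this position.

3

Grundy values for pile A (subtraction set {2, 6}):
k:     0  1  2  3  4  5  6  7  8  9 10 11
g(k):  0  0  1  1  0  0  1  1  0  0  1  1
So g(11) = 1.
Build the Grundy sequence for pile B with g(k) = mex{g(k−s) : s ∈ {2, 5, 7}, s ≤ k}:
g(0) = mex{} = 0
g(1) = mex{} = 0
g(2) = mex{0} = 1
g(3) = mex{0} = 1
g(4) = mex{1} = 0
g(5) = mex{0,1} = 2
g(6) = mex{0} = 1
g(7) = mex{0,1,2} = 3
g(8) = mex{0,1} = 2
g(9) = mex{0,1,3} = 2
So g(9) = 2.
Build the Grundy sequence for pile C with g(k) = mex{g(k−s) : s ∈ {2, 4}, s ≤ k}:
k:     0  1  2  3  4  5  6  7
g(k):  0  0  1  1  2  2  0  0
So g(7) = 0.
By the Sprague-Grundy theorem, the Grundy value of a sum of independent games is the XOR of the component values.
Combined value = 1 XOR 2 XOR 0 = 3.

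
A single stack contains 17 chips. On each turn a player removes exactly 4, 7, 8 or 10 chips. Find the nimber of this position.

0

Compute g(0), g(1), … for moves {4, 7, 8, 10}:
k:     0  1  2  3  4  5  6  7  8  9 10 11 12 13 14 15 16 17
g(k):  0  0  0  0  1  1  1  1  2  2  2  2  3  3  0  0  0  0
So g(17) = 0.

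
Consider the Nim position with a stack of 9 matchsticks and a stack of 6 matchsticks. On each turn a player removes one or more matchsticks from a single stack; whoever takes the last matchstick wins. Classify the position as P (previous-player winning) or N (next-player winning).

N-position

Bitwise XOR of the heap sizes:
  1001  (9)
  0110  (6)
  ----
  1111  (15)
The nim-sum is 15 ≠ 0, so this is an N-position: the player to move can win.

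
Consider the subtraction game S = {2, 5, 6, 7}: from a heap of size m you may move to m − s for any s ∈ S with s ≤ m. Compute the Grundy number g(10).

3

Grundy values for subtraction set {2, 5, 6, 7}:
k:     0  1  2  3  4  5  6  7  8  9 10
g(k):  0  0  1  1  0  2  1  3  2  2  3
So g(10) = 3.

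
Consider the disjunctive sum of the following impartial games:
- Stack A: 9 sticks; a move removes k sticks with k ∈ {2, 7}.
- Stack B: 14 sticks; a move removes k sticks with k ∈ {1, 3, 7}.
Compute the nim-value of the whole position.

Build the Grundy sequence for stack A with g(k) = mex{g(k−s) : s ∈ {2, 7}, s ≤ k}:
k:     0  1  2  3  4  5  6  7  8  9
g(k):  0  0  1  1  0  0  1  1  2  0
So g(9) = 0.
For stack B, compute g(0), g(1), … with moves {1, 3, 7}:
k:     0  1  2  3  4  5  6  7  8  9 10 11 12 13 14
g(k):  0  1  0  1  0  1  0  1  0  1  0  1  0  1  0
So g(14) = 0.
The value of a disjunctive sum is the nim-sum of the parts.
Combined value = 0 XOR 0 = 0.

0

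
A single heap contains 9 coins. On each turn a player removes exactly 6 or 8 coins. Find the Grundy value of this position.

1

Compute g(0), g(1), … for moves {6, 8}:
k:     0  1  2  3  4  5  6  7  8  9
g(k):  0  0  0  0  0  0  1  1  1  1
So g(9) = 1.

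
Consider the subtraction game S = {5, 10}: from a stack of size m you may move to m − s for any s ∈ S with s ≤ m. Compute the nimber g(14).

Grundy values for subtraction set {5, 10}:
g(0) = mex{} = 0
g(1) = mex{} = 0
g(2) = mex{} = 0
g(3) = mex{} = 0
g(4) = mex{} = 0
g(5) = mex{0} = 1
g(6) = mex{0} = 1
g(7) = mex{0} = 1
g(8) = mex{0} = 1
g(9) = mex{0} = 1
g(10) = mex{0,1} = 2
g(11) = mex{0,1} = 2
g(12) = mex{0,1} = 2
g(13) = mex{0,1} = 2
g(14) = mex{0,1} = 2
So g(14) = 2.

2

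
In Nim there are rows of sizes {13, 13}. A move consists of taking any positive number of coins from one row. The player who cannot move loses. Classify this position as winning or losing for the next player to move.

Losing position

Compute the nim-sum pairwise:
13 ^ 13 = 0
The nim-sum is 0, so this is a P-position: the player to move is in a losing position under optimal play.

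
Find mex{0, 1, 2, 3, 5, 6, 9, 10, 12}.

4

The values 0, 1, 2, 3 are all present; 4 is the first non-negative integer missing from the set.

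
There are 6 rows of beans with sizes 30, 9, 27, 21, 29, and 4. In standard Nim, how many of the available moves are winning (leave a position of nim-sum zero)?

Nim-sum: 30 ⊕ 9 ⊕ 27 ⊕ 21 ⊕ 29 ⊕ 4 = 0.
The nim-sum is already 0, so every move leaves a nonzero nim-sum — there are no winning moves.

0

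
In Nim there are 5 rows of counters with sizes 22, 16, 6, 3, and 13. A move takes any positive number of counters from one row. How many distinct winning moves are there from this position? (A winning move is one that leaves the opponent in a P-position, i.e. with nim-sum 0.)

Bitwise XOR of the heap sizes:
  10110  (22)
  10000  (16)
  00110  (6)
  00011  (3)
  01101  (13)
  -----
  01110  (14)
The overall nim-sum is X = 14. A row of size p has a winning move iff p XOR X < p (reduce it to p XOR X).
  22: 22 XOR 14 = 24 ≥ 22 — no move.
  16: 16 XOR 14 = 30 ≥ 16 — no move.
  6: 6 XOR 14 = 8 ≥ 6 — no move.
  3: 3 XOR 14 = 13 ≥ 3 — no move.
  13: 13 XOR 14 = 3 < 13 — winning move (to 3).
That gives 1 winning move.

1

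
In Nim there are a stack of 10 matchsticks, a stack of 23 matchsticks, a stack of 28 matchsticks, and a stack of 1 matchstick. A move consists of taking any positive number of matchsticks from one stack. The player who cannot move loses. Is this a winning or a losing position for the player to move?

Losing position

In binary:
  01010  (10)
  10111  (23)
  11100  (28)
  00001  (1)
  -----
  00000  (0)
The nim-sum is 0, so this is a P-position: the player to move is in a losing position under optimal play.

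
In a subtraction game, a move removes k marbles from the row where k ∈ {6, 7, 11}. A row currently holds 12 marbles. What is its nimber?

2

Grundy values for subtraction set {6, 7, 11}:
g(0) = mex{} = 0
g(1) = mex{} = 0
g(2) = mex{} = 0
g(3) = mex{} = 0
g(4) = mex{} = 0
g(5) = mex{} = 0
g(6) = mex{0} = 1
g(7) = mex{0} = 1
g(8) = mex{0} = 1
g(9) = mex{0} = 1
g(10) = mex{0} = 1
g(11) = mex{0} = 1
g(12) = mex{0,1} = 2
So g(12) = 2.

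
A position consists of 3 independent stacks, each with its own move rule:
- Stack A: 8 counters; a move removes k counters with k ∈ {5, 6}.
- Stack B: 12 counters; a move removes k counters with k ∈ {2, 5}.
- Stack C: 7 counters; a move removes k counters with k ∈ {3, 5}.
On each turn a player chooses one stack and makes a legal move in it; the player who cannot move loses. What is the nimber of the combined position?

Grundy values for stack A (subtraction set {5, 6}):
g(0) = mex{} = 0
g(1) = mex{} = 0
g(2) = mex{} = 0
g(3) = mex{} = 0
g(4) = mex{} = 0
g(5) = mex{0} = 1
g(6) = mex{0} = 1
g(7) = mex{0} = 1
g(8) = mex{0} = 1
So g(8) = 1.
Grundy values for stack B (subtraction set {2, 5}):
g(0) = mex{} = 0
g(1) = mex{} = 0
g(2) = mex{0} = 1
g(3) = mex{0} = 1
g(4) = mex{1} = 0
g(5) = mex{0,1} = 2
g(6) = mex{0} = 1
g(7) = mex{1,2} = 0
g(8) = mex{1} = 0
g(9) = mex{0} = 1
g(10) = mex{0,2} = 1
g(11) = mex{1} = 0
g(12) = mex{0,1} = 2
So g(12) = 2.
Build the Grundy sequence for stack C with g(k) = mex{g(k−s) : s ∈ {3, 5}, s ≤ k}:
g(0) = mex{} = 0
g(1) = mex{} = 0
g(2) = mex{} = 0
g(3) = mex{0} = 1
g(4) = mex{0} = 1
g(5) = mex{0} = 1
g(6) = mex{0,1} = 2
g(7) = mex{0,1} = 2
So g(7) = 2.
The value of a disjunctive sum is the nim-sum of the parts.
Combined value = 1 ⊕ 2 ⊕ 2 = 1.

1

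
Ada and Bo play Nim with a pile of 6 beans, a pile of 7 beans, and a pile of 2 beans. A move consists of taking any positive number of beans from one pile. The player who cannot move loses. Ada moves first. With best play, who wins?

Ada wins

Nim-sum: 6 ^ 7 ^ 2 = 3.
The nim-sum is 3 ≠ 0, so this is an N-position: the player to move can win; Ada has a winning move.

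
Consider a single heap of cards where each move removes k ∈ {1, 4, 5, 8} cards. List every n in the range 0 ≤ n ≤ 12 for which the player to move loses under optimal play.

Build the Grundy sequence with g(k) = mex{g(k−s) : s ∈ {1, 4, 5, 8}, s ≤ k}:
k:     0  1  2  3  4  5  6  7  8  9 10 11 12
g(k):  0  1  0  1  2  3  2  3  4  0  1  0  1
The P-positions (g = 0) in 0..12 are 0, 2, 9, 11.

0, 2, 9, 11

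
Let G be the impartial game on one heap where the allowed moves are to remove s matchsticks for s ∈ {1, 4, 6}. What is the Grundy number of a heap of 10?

0

Grundy values for subtraction set {1, 4, 6}:
g(0) = mex{} = 0
g(1) = mex{0} = 1
g(2) = mex{1} = 0
g(3) = mex{0} = 1
g(4) = mex{0,1} = 2
g(5) = mex{1,2} = 0
g(6) = mex{0} = 1
g(7) = mex{1} = 0
g(8) = mex{0,2} = 1
g(9) = mex{0,1} = 2
g(10) = mex{1,2} = 0
So g(10) = 0.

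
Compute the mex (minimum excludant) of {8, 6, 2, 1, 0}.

3

The values 0, 1, 2 are all present; 3 is the first non-negative integer missing from the set.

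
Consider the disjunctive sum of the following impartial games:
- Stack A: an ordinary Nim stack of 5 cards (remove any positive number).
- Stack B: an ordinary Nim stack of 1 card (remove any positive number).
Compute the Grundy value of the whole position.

4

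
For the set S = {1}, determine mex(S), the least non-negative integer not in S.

0

0 is not in the set, so the mex is 0.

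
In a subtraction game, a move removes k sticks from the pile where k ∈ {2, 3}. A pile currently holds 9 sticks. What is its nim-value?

Grundy values for subtraction set {2, 3}:
g(0) = mex{} = 0
g(1) = mex{} = 0
g(2) = mex{0} = 1
g(3) = mex{0} = 1
g(4) = mex{0,1} = 2
g(5) = mex{1} = 0
g(6) = mex{1,2} = 0
g(7) = mex{0,2} = 1
g(8) = mex{0} = 1
g(9) = mex{0,1} = 2
So g(9) = 2.

2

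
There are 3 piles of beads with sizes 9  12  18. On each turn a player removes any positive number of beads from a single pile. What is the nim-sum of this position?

23

Write each in binary and XOR column by column:
  01001  (9)
  01100  (12)
  10010  (18)
  -----
  10111  (23)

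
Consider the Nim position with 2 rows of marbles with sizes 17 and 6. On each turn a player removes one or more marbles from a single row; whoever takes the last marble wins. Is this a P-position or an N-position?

N-position

In binary:
  10001  (17)
  00110  (6)
  -----
  10111  (23)
The nim-sum is 23 ≠ 0, so this is an N-position: the player to move can win.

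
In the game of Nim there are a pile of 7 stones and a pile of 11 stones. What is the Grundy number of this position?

In binary:
  0111  (7)
  1011  (11)
  ----
  1100  (12)

12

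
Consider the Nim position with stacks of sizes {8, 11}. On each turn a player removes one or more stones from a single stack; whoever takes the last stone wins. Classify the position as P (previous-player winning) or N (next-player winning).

Write each in binary and XOR column by column:
  1000  (8)
  1011  (11)
  ----
  0011  (3)
The nim-sum is 3 ≠ 0, so this is an N-position: the player to move can win.

N-position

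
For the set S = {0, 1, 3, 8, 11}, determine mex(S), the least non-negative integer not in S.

2

The values 0, 1 are all present; 2 is the first non-negative integer missing from the set.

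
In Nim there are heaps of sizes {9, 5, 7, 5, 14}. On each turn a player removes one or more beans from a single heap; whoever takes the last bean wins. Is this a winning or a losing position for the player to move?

Losing position

Compute the nim-sum pairwise:
9 ^ 5 = 12
12 ^ 7 = 11
11 ^ 5 = 14
14 ^ 14 = 0
The nim-sum is 0, so this is a P-position: the player to move is in a losing position under optimal play.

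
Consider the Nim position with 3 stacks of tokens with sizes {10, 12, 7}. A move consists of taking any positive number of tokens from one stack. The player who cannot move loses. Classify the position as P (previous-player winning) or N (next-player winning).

Write each in binary and XOR column by column:
  1010  (10)
  1100  (12)
  0111  (7)
  ----
  0001  (1)
The nim-sum is 1 ≠ 0, so this is an N-position: the player to move can win.

N-position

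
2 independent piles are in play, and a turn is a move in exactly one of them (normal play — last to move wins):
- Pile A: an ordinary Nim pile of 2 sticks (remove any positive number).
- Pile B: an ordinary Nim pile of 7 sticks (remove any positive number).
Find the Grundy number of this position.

5

Pile A is a plain Nim pile of size 2, so its Grundy value is 2.
Pile B is a plain Nim pile of size 7, so its Grundy value is 7.
By the Sprague-Grundy theorem, the Grundy value of a sum of independent games is the XOR of the component values.
Combined value = 2 ⊕ 7 = 5.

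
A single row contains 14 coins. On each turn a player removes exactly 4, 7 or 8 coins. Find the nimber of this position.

Build the Grundy sequence with g(k) = mex{g(k−s) : s ∈ {4, 7, 8}, s ≤ k}:
g(0) = mex{} = 0
g(1) = mex{} = 0
g(2) = mex{} = 0
g(3) = mex{} = 0
g(4) = mex{0} = 1
g(5) = mex{0} = 1
g(6) = mex{0} = 1
g(7) = mex{0} = 1
g(8) = mex{0,1} = 2
g(9) = mex{0,1} = 2
g(10) = mex{0,1} = 2
g(11) = mex{0,1} = 2
g(12) = mex{1,2} = 0
g(13) = mex{1,2} = 0
g(14) = mex{1,2} = 0
So g(14) = 0.

0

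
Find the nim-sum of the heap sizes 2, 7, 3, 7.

Nim-sum: 2 ⊕ 7 ⊕ 3 ⊕ 7 = 1.

1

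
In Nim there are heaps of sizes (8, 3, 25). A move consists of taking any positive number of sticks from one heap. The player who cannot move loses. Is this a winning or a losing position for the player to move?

Nim-sum: 8 ⊕ 3 ⊕ 25 = 18.
The nim-sum is 18 ≠ 0, so this is an N-position: the player to move can win.

Winning position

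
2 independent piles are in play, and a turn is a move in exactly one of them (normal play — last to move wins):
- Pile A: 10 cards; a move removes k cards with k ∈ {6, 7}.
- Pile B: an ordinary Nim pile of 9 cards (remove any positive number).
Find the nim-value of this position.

8

Grundy values for pile A (subtraction set {6, 7}):
g(0) = mex{} = 0
g(1) = mex{} = 0
g(2) = mex{} = 0
g(3) = mex{} = 0
g(4) = mex{} = 0
g(5) = mex{} = 0
g(6) = mex{0} = 1
g(7) = mex{0} = 1
g(8) = mex{0} = 1
g(9) = mex{0} = 1
g(10) = mex{0} = 1
So g(10) = 1.
Pile B is a plain Nim pile of size 9, so its Grundy value is 9.
By the Sprague-Grundy theorem, the Grundy value of a sum of independent games is the XOR of the component values.
Combined value = 1 ⊕ 9 = 8.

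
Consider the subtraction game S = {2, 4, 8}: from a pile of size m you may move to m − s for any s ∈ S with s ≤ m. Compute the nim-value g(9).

1

Grundy values for subtraction set {2, 4, 8}:
k:     0  1  2  3  4  5  6  7  8  9
g(k):  0  0  1  1  2  2  0  0  1  1
So g(9) = 1.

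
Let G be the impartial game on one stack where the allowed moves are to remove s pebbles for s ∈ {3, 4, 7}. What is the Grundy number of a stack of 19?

Build the Grundy sequence with g(k) = mex{g(k−s) : s ∈ {3, 4, 7}, s ≤ k}:
k:     0  1  2  3  4  5  6  7  8  9 10 11 12 13 14 15 16 17 18 19
g(k):  0  0  0  1  1  1  2  2  2  3  0  0  0  1  1  1  2  2  2  3
So g(19) = 3.

3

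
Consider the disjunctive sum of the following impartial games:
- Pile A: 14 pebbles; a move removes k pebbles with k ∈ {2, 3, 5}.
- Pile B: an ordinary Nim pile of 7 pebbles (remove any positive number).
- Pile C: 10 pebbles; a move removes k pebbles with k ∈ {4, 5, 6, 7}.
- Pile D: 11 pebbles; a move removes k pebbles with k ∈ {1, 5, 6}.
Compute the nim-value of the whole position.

Build the Grundy sequence for pile A with g(k) = mex{g(k−s) : s ∈ {2, 3, 5}, s ≤ k}:
k:     0  1  2  3  4  5  6  7  8  9 10 11 12 13 14
g(k):  0  0  1  1  2  2  3  0  0  1  1  2  2  3  0
So g(14) = 0.
Pile B is a plain Nim pile of size 7, so its Grundy value is 7.
Build the Grundy sequence for pile C with g(k) = mex{g(k−s) : s ∈ {4, 5, 6, 7}, s ≤ k}:
g(0) = mex{} = 0
g(1) = mex{} = 0
g(2) = mex{} = 0
g(3) = mex{} = 0
g(4) = mex{0} = 1
g(5) = mex{0} = 1
g(6) = mex{0} = 1
g(7) = mex{0} = 1
g(8) = mex{0,1} = 2
g(9) = mex{0,1} = 2
g(10) = mex{0,1} = 2
So g(10) = 2.
Build the Grundy sequence for pile D with g(k) = mex{g(k−s) : s ∈ {1, 5, 6}, s ≤ k}:
g(0) = mex{} = 0
g(1) = mex{0} = 1
g(2) = mex{1} = 0
g(3) = mex{0} = 1
g(4) = mex{1} = 0
g(5) = mex{0} = 1
g(6) = mex{0,1} = 2
g(7) = mex{0,1,2} = 3
g(8) = mex{0,1,3} = 2
g(9) = mex{0,1,2} = 3
g(10) = mex{0,1,3} = 2
g(11) = mex{1,2} = 0
So g(11) = 0.
The value of a disjunctive sum is the nim-sum of the parts.
Combined value = 0 ⊕ 7 ⊕ 2 ⊕ 0 = 5.

5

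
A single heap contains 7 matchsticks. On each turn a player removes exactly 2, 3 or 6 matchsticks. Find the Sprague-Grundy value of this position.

Grundy values for subtraction set {2, 3, 6}:
k:     0  1  2  3  4  5  6  7
g(k):  0  0  1  1  2  0  3  1
So g(7) = 1.

1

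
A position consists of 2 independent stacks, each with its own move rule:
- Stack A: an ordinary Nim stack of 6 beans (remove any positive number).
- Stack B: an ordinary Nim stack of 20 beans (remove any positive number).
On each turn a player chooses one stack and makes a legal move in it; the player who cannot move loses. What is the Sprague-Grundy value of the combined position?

Stack A is a plain Nim stack of size 6, so its Grundy value is 6.
Stack B is a plain Nim stack of size 20, so its Grundy value is 20.
By the Sprague-Grundy theorem, the Grundy value of a sum of independent games is the XOR of the component values.
Combined value = 6 XOR 20 = 18.

18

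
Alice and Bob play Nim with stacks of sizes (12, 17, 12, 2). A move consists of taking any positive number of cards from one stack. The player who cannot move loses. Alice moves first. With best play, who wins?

Bitwise XOR of the heap sizes:
  01100  (12)
  10001  (17)
  01100  (12)
  00010  (2)
  -----
  10011  (19)
The nim-sum is 19 ≠ 0, so this is an N-position: the player to move can win; Alice has a winning move.

Alice wins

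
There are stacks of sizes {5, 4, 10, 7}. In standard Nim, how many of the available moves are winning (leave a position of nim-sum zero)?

Nim-sum: 5 ⊕ 4 ⊕ 10 ⊕ 7 = 12.
The overall nim-sum is X = 12. A stack of size p has a winning move iff p XOR X < p (reduce it to p XOR X).
  5: 5 XOR 12 = 9 ≥ 5 — no move.
  4: 4 XOR 12 = 8 ≥ 4 — no move.
  10: 10 XOR 12 = 6 < 10 — winning move (to 6).
  7: 7 XOR 12 = 11 ≥ 7 — no move.
That gives 1 winning move.

1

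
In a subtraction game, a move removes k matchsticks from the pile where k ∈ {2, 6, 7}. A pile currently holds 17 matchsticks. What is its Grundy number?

Build the Grundy sequence with g(k) = mex{g(k−s) : s ∈ {2, 6, 7}, s ≤ k}:
k:     0  1  2  3  4  5  6  7  8  9 10 11 12 13 14 15 16 17
g(k):  0  0  1  1  0  0  1  1  2  0  3  1  2  0  0  1  1  0
So g(17) = 0.

0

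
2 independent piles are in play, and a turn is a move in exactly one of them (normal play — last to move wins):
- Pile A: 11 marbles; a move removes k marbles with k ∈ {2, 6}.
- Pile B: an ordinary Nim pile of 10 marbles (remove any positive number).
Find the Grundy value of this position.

For pile A, compute g(0), g(1), … with moves {2, 6}:
k:     0  1  2  3  4  5  6  7  8  9 10 11
g(k):  0  0  1  1  0  0  1  1  0  0  1  1
So g(11) = 1.
Pile B is a plain Nim pile of size 10, so its Grundy value is 10.
The value of a disjunctive sum is the nim-sum of the parts.
Combined value = 1 XOR 10 = 11.

11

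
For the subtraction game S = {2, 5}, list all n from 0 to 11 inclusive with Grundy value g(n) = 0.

Grundy values for subtraction set {2, 5}:
k:     0  1  2  3  4  5  6  7  8  9 10 11
g(k):  0  0  1  1  0  2  1  0  0  1  1  0
The P-positions (g = 0) in 0..11 are 0, 1, 4, 7, 8, 11.

0, 1, 4, 7, 8, 11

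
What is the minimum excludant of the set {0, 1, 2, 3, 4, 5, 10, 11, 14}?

6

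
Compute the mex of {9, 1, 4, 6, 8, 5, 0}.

2

The values 0, 1 are all present; 2 is the first non-negative integer missing from the set.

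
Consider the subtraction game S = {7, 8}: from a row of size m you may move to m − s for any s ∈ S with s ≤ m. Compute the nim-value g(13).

1

Compute g(0), g(1), … for moves {7, 8}:
g(0) = mex{} = 0
g(1) = mex{} = 0
g(2) = mex{} = 0
g(3) = mex{} = 0
g(4) = mex{} = 0
g(5) = mex{} = 0
g(6) = mex{} = 0
g(7) = mex{0} = 1
g(8) = mex{0} = 1
g(9) = mex{0} = 1
g(10) = mex{0} = 1
g(11) = mex{0} = 1
g(12) = mex{0} = 1
g(13) = mex{0} = 1
So g(13) = 1.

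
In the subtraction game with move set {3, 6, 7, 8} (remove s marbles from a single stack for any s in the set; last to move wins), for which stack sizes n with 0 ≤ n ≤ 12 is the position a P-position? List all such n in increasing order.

Compute g(0), g(1), … for moves {3, 6, 7, 8}:
k:     0  1  2  3  4  5  6  7  8  9 10 11 12
g(k):  0  0  0  1  1  1  2  2  2  3  3  0  0
The P-positions (g = 0) in 0..12 are 0, 1, 2, 11, 12.

0, 1, 2, 11, 12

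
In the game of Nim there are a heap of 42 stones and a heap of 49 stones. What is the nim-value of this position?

27

Compute the nim-sum pairwise:
42 ^ 49 = 27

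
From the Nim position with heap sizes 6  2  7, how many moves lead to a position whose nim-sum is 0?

Nim-sum: 6 ⊕ 2 ⊕ 7 = 3.
The overall nim-sum is X = 3. A heap of size p has a winning move iff p XOR X < p (reduce it to p XOR X).
  6: 6 XOR 3 = 5 < 6 — winning move (to 5).
  2: 2 XOR 3 = 1 < 2 — winning move (to 1).
  7: 7 XOR 3 = 4 < 7 — winning move (to 4).
That gives 3 winning moves.

3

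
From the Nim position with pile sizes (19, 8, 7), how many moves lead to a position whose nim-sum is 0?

In binary:
  10011  (19)
  01000  (8)
  00111  (7)
  -----
  11100  (28)
The overall nim-sum is X = 28. A pile of size p has a winning move iff p XOR X < p (reduce it to p XOR X).
  19: 19 XOR 28 = 15 < 19 — winning move (to 15).
  8: 8 XOR 28 = 20 ≥ 8 — no move.
  7: 7 XOR 28 = 27 ≥ 7 — no move.
That gives 1 winning move.

1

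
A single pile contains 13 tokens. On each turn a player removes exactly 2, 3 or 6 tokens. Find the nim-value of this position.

2

Build the Grundy sequence with g(k) = mex{g(k−s) : s ∈ {2, 3, 6}, s ≤ k}:
g(0) = mex{} = 0
g(1) = mex{} = 0
g(2) = mex{0} = 1
g(3) = mex{0} = 1
g(4) = mex{0,1} = 2
g(5) = mex{1} = 0
g(6) = mex{0,1,2} = 3
g(7) = mex{0,2} = 1
g(8) = mex{0,1,3} = 2
g(9) = mex{1,3} = 0
g(10) = mex{1,2} = 0
g(11) = mex{0,2} = 1
g(12) = mex{0,3} = 1
g(13) = mex{0,1} = 2
So g(13) = 2.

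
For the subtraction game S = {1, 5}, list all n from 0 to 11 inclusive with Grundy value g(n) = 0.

Build the Grundy sequence with g(k) = mex{g(k−s) : s ∈ {1, 5}, s ≤ k}:
k:     0  1  2  3  4  5  6  7  8  9 10 11
g(k):  0  1  0  1  0  1  0  1  0  1  0  1
The P-positions (g = 0) in 0..11 are 0, 2, 4, 6, 8, 10.

0, 2, 4, 6, 8, 10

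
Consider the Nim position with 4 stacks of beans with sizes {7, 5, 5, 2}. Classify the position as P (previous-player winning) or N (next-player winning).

N-position

Bitwise XOR of the heap sizes:
  111  (7)
  101  (5)
  101  (5)
  010  (2)
  ---
  101  (5)
The nim-sum is 5 ≠ 0, so this is an N-position: the player to move can win.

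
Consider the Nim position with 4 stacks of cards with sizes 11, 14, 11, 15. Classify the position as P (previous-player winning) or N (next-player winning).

N-position

Write each in binary and XOR column by column:
  1011  (11)
  1110  (14)
  1011  (11)
  1111  (15)
  ----
  0001  (1)
The nim-sum is 1 ≠ 0, so this is an N-position: the player to move can win.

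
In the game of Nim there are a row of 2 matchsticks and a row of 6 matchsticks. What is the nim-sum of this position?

4

Compute the nim-sum pairwise:
2 ^ 6 = 4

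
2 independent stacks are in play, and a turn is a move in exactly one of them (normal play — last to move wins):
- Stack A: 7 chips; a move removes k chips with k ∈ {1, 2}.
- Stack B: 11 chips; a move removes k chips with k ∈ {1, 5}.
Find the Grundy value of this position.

Grundy values for stack A (subtraction set {1, 2}):
g(0) = mex{} = 0
g(1) = mex{0} = 1
g(2) = mex{0,1} = 2
g(3) = mex{1,2} = 0
g(4) = mex{0,2} = 1
g(5) = mex{0,1} = 2
g(6) = mex{1,2} = 0
g(7) = mex{0,2} = 1
So g(7) = 1.
For stack B, compute g(0), g(1), … with moves {1, 5}:
k:     0  1  2  3  4  5  6  7  8  9 10 11
g(k):  0  1  0  1  0  1  0  1  0  1  0  1
So g(11) = 1.
The value of a disjunctive sum is the nim-sum of the parts.
Combined value = 1 XOR 1 = 0.

0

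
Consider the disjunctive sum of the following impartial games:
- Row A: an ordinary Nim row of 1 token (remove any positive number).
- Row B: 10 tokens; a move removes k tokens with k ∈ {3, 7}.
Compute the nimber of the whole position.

Row A is a plain Nim row of size 1, so its Grundy value is 1.
Grundy values for row B (subtraction set {3, 7}):
k:     0  1  2  3  4  5  6  7  8  9 10
g(k):  0  0  0  1  1  1  0  2  2  1  0
So g(10) = 0.
By the Sprague-Grundy theorem, the Grundy value of a sum of independent games is the XOR of the component values.
Combined value = 1 ⊕ 0 = 1.

1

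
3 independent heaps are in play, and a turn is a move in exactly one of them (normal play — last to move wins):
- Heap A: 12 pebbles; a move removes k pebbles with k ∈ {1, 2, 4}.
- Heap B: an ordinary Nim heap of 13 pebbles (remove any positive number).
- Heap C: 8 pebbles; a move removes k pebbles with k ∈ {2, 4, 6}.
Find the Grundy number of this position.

Build the Grundy sequence for heap A with g(k) = mex{g(k−s) : s ∈ {1, 2, 4}, s ≤ k}:
g(0) = mex{} = 0
g(1) = mex{0} = 1
g(2) = mex{0,1} = 2
g(3) = mex{1,2} = 0
g(4) = mex{0,2} = 1
g(5) = mex{0,1} = 2
g(6) = mex{1,2} = 0
g(7) = mex{0,2} = 1
g(8) = mex{0,1} = 2
g(9) = mex{1,2} = 0
g(10) = mex{0,2} = 1
g(11) = mex{0,1} = 2
g(12) = mex{1,2} = 0
So g(12) = 0.
Heap B is a plain Nim heap of size 13, so its Grundy value is 13.
For heap C, compute g(0), g(1), … with moves {2, 4, 6}:
g(0) = mex{} = 0
g(1) = mex{} = 0
g(2) = mex{0} = 1
g(3) = mex{0} = 1
g(4) = mex{0,1} = 2
g(5) = mex{0,1} = 2
g(6) = mex{0,1,2} = 3
g(7) = mex{0,1,2} = 3
g(8) = mex{1,2,3} = 0
So g(8) = 0.
The value of a disjunctive sum is the nim-sum of the parts.
Combined value = 0 ⊕ 13 ⊕ 0 = 13.

13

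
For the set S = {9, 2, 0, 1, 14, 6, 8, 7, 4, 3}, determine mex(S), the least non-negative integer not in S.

The values 0, 1, 2, 3, 4 are all present; 5 is the first non-negative integer missing from the set.

5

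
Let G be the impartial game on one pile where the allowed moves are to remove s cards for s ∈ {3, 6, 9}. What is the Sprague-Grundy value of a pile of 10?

3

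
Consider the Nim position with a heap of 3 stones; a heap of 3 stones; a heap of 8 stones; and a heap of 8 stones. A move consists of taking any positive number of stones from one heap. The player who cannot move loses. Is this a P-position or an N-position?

Nim-sum: 3 XOR 3 XOR 8 XOR 8 = 0.
The nim-sum is 0, so this is a P-position: the player to move is in a losing position under optimal play.

P-position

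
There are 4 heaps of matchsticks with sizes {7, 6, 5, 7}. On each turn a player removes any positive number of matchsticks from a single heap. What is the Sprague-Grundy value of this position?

3

Write each in binary and XOR column by column:
  111  (7)
  110  (6)
  101  (5)
  111  (7)
  ---
  011  (3)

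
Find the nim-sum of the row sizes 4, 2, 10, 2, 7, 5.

In binary:
  0100  (4)
  0010  (2)
  1010  (10)
  0010  (2)
  0111  (7)
  0101  (5)
  ----
  1100  (12)

12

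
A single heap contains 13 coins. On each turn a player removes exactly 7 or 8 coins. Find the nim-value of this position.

1

Compute g(0), g(1), … for moves {7, 8}:
k:     0  1  2  3  4  5  6  7  8  9 10 11 12 13
g(k):  0  0  0  0  0  0  0  1  1  1  1  1  1  1
So g(13) = 1.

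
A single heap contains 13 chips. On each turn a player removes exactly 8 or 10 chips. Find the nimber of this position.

Grundy values for subtraction set {8, 10}:
k:     0  1  2  3  4  5  6  7  8  9 10 11 12 13
g(k):  0  0  0  0  0  0  0  0  1  1  1  1  1  1
So g(13) = 1.

1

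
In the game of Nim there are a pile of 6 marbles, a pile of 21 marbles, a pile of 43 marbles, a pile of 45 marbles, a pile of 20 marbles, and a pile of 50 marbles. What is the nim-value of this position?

Nim-sum: 6 XOR 21 XOR 43 XOR 45 XOR 20 XOR 50 = 51.

51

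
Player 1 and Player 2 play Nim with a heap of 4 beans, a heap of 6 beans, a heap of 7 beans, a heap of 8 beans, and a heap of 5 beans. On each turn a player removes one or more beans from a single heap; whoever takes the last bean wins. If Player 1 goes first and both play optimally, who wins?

Player 1 wins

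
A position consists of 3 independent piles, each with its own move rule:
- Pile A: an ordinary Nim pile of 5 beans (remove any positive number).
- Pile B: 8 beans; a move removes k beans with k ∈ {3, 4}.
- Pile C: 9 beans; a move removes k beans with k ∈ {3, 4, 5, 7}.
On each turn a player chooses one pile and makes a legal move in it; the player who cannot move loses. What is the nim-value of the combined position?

Pile A is a plain Nim pile of size 5, so its Grundy value is 5.
For pile B, compute g(0), g(1), … with moves {3, 4}:
g(0) = mex{} = 0
g(1) = mex{} = 0
g(2) = mex{} = 0
g(3) = mex{0} = 1
g(4) = mex{0} = 1
g(5) = mex{0} = 1
g(6) = mex{0,1} = 2
g(7) = mex{1} = 0
g(8) = mex{1} = 0
So g(8) = 0.
For pile C, compute g(0), g(1), … with moves {3, 4, 5, 7}:
g(0) = mex{} = 0
g(1) = mex{} = 0
g(2) = mex{} = 0
g(3) = mex{0} = 1
g(4) = mex{0} = 1
g(5) = mex{0} = 1
g(6) = mex{0,1} = 2
g(7) = mex{0,1} = 2
g(8) = mex{0,1} = 2
g(9) = mex{0,1,2} = 3
So g(9) = 3.
By the Sprague-Grundy theorem, the Grundy value of a sum of independent games is the XOR of the component values.
Combined value = 5 ⊕ 0 ⊕ 3 = 6.

6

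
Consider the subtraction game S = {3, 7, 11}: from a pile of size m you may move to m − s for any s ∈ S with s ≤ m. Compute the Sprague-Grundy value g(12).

2

Build the Grundy sequence with g(k) = mex{g(k−s) : s ∈ {3, 7, 11}, s ≤ k}:
g(0) = mex{} = 0
g(1) = mex{} = 0
g(2) = mex{} = 0
g(3) = mex{0} = 1
g(4) = mex{0} = 1
g(5) = mex{0} = 1
g(6) = mex{1} = 0
g(7) = mex{0,1} = 2
g(8) = mex{0,1} = 2
g(9) = mex{0} = 1
g(10) = mex{1,2} = 0
g(11) = mex{0,1,2} = 3
g(12) = mex{0,1} = 2
So g(12) = 2.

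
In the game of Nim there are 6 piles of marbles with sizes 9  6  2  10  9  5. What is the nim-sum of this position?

11

Nim-sum: 9 ⊕ 6 ⊕ 2 ⊕ 10 ⊕ 9 ⊕ 5 = 11.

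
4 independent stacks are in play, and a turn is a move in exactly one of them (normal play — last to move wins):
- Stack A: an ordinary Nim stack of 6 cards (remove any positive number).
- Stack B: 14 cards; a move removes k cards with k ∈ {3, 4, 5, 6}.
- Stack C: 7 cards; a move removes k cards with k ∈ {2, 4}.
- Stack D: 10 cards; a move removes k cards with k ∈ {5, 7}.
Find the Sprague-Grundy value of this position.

Stack A is a plain Nim stack of size 6, so its Grundy value is 6.
Build the Grundy sequence for stack B with g(k) = mex{g(k−s) : s ∈ {3, 4, 5, 6}, s ≤ k}:
k:     0  1  2  3  4  5  6  7  8  9 10 11 12 13 14
g(k):  0  0  0  1  1  1  2  2  2  0  0  0  1  1  1
So g(14) = 1.
Build the Grundy sequence for stack C with g(k) = mex{g(k−s) : s ∈ {2, 4}, s ≤ k}:
k:     0  1  2  3  4  5  6  7
g(k):  0  0  1  1  2  2  0  0
So g(7) = 0.
Build the Grundy sequence for stack D with g(k) = mex{g(k−s) : s ∈ {5, 7}, s ≤ k}:
k:     0  1  2  3  4  5  6  7  8  9 10
g(k):  0  0  0  0  0  1  1  1  1  1  2
So g(10) = 2.
The value of a disjunctive sum is the nim-sum of the parts.
Combined value = 6 ⊕ 1 ⊕ 0 ⊕ 2 = 5.

5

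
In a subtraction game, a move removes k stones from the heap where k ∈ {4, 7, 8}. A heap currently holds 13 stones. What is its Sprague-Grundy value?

0

Grundy values for subtraction set {4, 7, 8}:
g(0) = mex{} = 0
g(1) = mex{} = 0
g(2) = mex{} = 0
g(3) = mex{} = 0
g(4) = mex{0} = 1
g(5) = mex{0} = 1
g(6) = mex{0} = 1
g(7) = mex{0} = 1
g(8) = mex{0,1} = 2
g(9) = mex{0,1} = 2
g(10) = mex{0,1} = 2
g(11) = mex{0,1} = 2
g(12) = mex{1,2} = 0
g(13) = mex{1,2} = 0
So g(13) = 0.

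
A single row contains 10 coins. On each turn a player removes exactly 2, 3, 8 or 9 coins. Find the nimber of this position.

2

Grundy values for subtraction set {2, 3, 8, 9}:
g(0) = mex{} = 0
g(1) = mex{} = 0
g(2) = mex{0} = 1
g(3) = mex{0} = 1
g(4) = mex{0,1} = 2
g(5) = mex{1} = 0
g(6) = mex{1,2} = 0
g(7) = mex{0,2} = 1
g(8) = mex{0} = 1
g(9) = mex{0,1} = 2
g(10) = mex{0,1} = 2
So g(10) = 2.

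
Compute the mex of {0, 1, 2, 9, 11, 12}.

3

The values 0, 1, 2 are all present; 3 is the first non-negative integer missing from the set.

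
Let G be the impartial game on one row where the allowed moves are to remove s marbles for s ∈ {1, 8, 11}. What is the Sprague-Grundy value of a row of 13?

Compute g(0), g(1), … for moves {1, 8, 11}:
g(0) = mex{} = 0
g(1) = mex{0} = 1
g(2) = mex{1} = 0
g(3) = mex{0} = 1
g(4) = mex{1} = 0
g(5) = mex{0} = 1
g(6) = mex{1} = 0
g(7) = mex{0} = 1
g(8) = mex{0,1} = 2
g(9) = mex{1,2} = 0
g(10) = mex{0} = 1
g(11) = mex{0,1} = 2
g(12) = mex{0,1,2} = 3
g(13) = mex{0,1,3} = 2
So g(13) = 2.

2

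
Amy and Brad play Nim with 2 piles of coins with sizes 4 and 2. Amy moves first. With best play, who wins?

Compute the nim-sum pairwise:
4 XOR 2 = 6
The nim-sum is 6 ≠ 0, so this is an N-position: the player to move can win; Amy has a winning move.

Amy wins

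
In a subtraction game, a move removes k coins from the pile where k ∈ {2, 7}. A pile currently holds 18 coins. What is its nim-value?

Build the Grundy sequence with g(k) = mex{g(k−s) : s ∈ {2, 7}, s ≤ k}:
k:     0  1  2  3  4  5  6  7  8  9 10 11 12 13 14 15 16 17 18
g(k):  0  0  1  1  0  0  1  1  2  0  0  1  1  0  0  1  1  2  0
So g(18) = 0.

0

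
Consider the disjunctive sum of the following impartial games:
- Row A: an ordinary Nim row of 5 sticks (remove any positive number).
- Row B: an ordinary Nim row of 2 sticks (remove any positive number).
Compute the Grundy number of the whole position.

7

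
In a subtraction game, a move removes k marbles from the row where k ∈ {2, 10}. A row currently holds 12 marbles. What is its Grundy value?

0

Grundy values for subtraction set {2, 10}:
g(0) = mex{} = 0
g(1) = mex{} = 0
g(2) = mex{0} = 1
g(3) = mex{0} = 1
g(4) = mex{1} = 0
g(5) = mex{1} = 0
g(6) = mex{0} = 1
g(7) = mex{0} = 1
g(8) = mex{1} = 0
g(9) = mex{1} = 0
g(10) = mex{0} = 1
g(11) = mex{0} = 1
g(12) = mex{1} = 0
So g(12) = 0.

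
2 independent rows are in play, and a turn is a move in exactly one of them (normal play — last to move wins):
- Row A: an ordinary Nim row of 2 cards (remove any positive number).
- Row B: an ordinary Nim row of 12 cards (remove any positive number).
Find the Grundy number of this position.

14

Row A is a plain Nim row of size 2, so its Grundy value is 2.
Row B is a plain Nim row of size 12, so its Grundy value is 12.
By the Sprague-Grundy theorem, the Grundy value of a sum of independent games is the XOR of the component values.
Combined value = 2 ⊕ 12 = 14.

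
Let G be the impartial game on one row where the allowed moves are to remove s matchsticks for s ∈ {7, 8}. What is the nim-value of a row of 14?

2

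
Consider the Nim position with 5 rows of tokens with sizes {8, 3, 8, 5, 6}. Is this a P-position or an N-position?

P-position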